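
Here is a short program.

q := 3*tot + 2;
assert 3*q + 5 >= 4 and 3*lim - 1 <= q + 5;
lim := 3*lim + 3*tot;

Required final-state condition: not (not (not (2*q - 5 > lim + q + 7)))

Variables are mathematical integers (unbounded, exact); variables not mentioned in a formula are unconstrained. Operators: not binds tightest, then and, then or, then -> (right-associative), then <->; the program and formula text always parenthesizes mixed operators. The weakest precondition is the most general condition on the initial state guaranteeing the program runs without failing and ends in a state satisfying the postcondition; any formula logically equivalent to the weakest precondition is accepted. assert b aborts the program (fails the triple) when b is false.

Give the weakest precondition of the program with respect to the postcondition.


Working backward. After the program, the postcondition not (not (not (2*q - 5 > lim + q + 7))) must hold; in canonical form it is not (q > lim + 12).
Before lim := 3*lim + 3*tot: not (q > 3*lim + 3*tot + 12)
Before assert 3*q + 5 >= 4 and 3*lim - 1 <= q + 5: 3*q >= -1 and 3*lim <= q + 6 and (not (q > 3*lim + 3*tot + 12))
Before q := 3*tot + 2: 9*tot >= -7 and 3*lim <= 3*tot + 8 and (not (3*lim < -10))
Answer: WP = 9*tot >= -7 and 3*lim <= 3*tot + 8 and (not (3*lim < -10))


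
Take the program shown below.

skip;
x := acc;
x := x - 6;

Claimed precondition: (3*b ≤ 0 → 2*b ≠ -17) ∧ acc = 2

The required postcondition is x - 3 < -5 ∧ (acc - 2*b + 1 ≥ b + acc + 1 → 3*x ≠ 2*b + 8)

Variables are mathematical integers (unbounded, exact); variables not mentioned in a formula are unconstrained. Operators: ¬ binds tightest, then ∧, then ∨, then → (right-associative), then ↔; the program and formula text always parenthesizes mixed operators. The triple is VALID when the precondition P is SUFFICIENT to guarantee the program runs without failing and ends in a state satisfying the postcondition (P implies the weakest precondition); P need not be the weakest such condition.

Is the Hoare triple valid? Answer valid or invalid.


Working backward. After the program, the postcondition x - 3 < -5 ∧ (acc - 2*b + 1 ≥ b + acc + 1 → 3*x ≠ 2*b + 8) must hold; in canonical form it is x < -2 ∧ (3*b ≤ 0 → 3*x ≠ 2*b + 8).
Before x := x - 6: x < 4 ∧ (3*b ≤ 0 → 3*x ≠ 2*b + 26)
Before x := acc: acc < 4 ∧ (3*b ≤ 0 → 3*acc ≠ 2*b + 26)
Before skip: acc < 4 ∧ (3*b ≤ 0 → 3*acc ≠ 2*b + 26)
The weakest precondition is acc < 4 ∧ (3*b ≤ 0 → 3*acc ≠ 2*b + 26).
Check whether (3*b ≤ 0 → 2*b ≠ -17) ∧ acc = 2 implies it.
Countermodel: at the initial state acc = 2, b = -10, the precondition holds but the weakest precondition fails.
Answer: invalid


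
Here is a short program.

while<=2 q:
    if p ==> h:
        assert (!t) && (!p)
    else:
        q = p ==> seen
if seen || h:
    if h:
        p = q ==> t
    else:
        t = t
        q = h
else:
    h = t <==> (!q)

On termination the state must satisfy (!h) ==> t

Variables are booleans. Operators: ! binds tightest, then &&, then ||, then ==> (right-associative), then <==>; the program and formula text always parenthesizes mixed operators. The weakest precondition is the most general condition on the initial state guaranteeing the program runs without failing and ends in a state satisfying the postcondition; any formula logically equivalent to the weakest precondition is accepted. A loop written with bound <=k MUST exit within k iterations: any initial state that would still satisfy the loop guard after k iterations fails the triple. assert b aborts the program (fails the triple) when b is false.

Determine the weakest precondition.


Working backward. After the program, (!h) ==> t must hold.
Then branch requires (h ==> ((!h) ==> t)) && ((!h) ==> ((!h) ==> t)); else branch requires (!(t <==> (!q))) ==> t.
Before the if: ((seen || h) ==> ((h ==> ((!h) ==> t)) && ((!h) ==> ((!h) ==> t)))) && ((!(seen || h)) ==> ((!(t <==> (!q))) ==> t))
Before the loop (bound <=2), unroll the exhaustion recursion (WP_0 = exit-now case; WP_j = one more guarded iteration, up to j = 2):
  WP_0: (!q) && ((seen || h) ==> ((h ==> ((!h) ==> t)) && ((!h) ==> ((!h) ==> t)))) && ((!(seen || h)) ==> ((!(t <==> (!q))) ==> t))
  WP_1: (q ==> (((p ==> h) ==> ((!t) && (!p) && (!q) && ((seen || h) ==> ((h ==> ((!h) ==> t)) && ((!h) ==> ((!h) ==> t)))) && ((!(seen || h)) ==> ((!(t <==> (!q))) ==> t)))) && ((!(p ==> h)) ==> ((!(p ==> seen)) && ((seen || h) ==> ((h ==> ((!h) ==> t)) && ((!h) ==> ((!h) ==> t)))) && ((!(seen || h)) ==> ((!(t <==> (!(p ==> seen)))) ==> t)))))) && ((!q) ==> (((seen || h) ==> ((h ==> ((!h) ==> t)) && ((!h) ==> ((!h) ==> t)))) && ((!(seen || h)) ==> ((!(t <==> (!q))) ==> t))))
  WP_2: (q ==> (((p ==> h) ==> ((!t) && (!p) && (q ==> (((p ==> h) ==> ((!t) && (!p) && (!q) && ((seen || h) ==> ((h ==> ((!h) ==> t)) && ((!h) ==> ((!h) ==> t)))) && ((!(seen || h)) ==> ((!(t <==> (!q))) ==> t)))) && ((!(p ==> h)) ==> ((!(p ==> seen)) && ((seen || h) ==> ((h ==> ((!h) ==> t)) && ((!h) ==> ((!h) ==> t)))) && ((!(seen || h)) ==> ((!(t <==> (!(p ==> seen)))) ==> t)))))) && ((!q) ==> (((seen || h) ==> ((h ==> ((!h) ==> t)) && ((!h) ==> ((!h) ==> t)))) && ((!(seen || h)) ==> ((!(t <==> (!q))) ==> t)))))) && ((!(p ==> h)) ==> (((p ==> seen) ==> (((p ==> h) ==> ((!t) && (!p) && (!(p ==> seen)) && ((seen || h) ==> ((h ==> ((!h) ==> t)) && ((!h) ==> ((!h) ==> t)))) && ((!(seen || h)) ==> ((!(t <==> (!(p ==> seen)))) ==> t)))) && ((!(p ==> h)) ==> ((!(p ==> seen)) && ((seen || h) ==> ((h ==> ((!h) ==> t)) && ((!h) ==> ((!h) ==> t)))) && ((!(seen || h)) ==> ((!(t <==> (!(p ==> seen)))) ==> t)))))) && ((!(p ==> seen)) ==> (((seen || h) ==> ((h ==> ((!h) ==> t)) && ((!h) ==> ((!h) ==> t)))) && ((!(seen || h)) ==> ((!(t <==> (!(p ==> seen)))) ==> t)))))))) && ((!q) ==> (((seen || h) ==> ((h ==> ((!h) ==> t)) && ((!h) ==> ((!h) ==> t)))) && ((!(seen || h)) ==> ((!(t <==> (!q))) ==> t))))
So before the loop: (q ==> (((p ==> h) ==> ((!t) && (!p) && (q ==> (((p ==> h) ==> ((!t) && (!p) && (!q) && ((seen || h) ==> ((h ==> ((!h) ==> t)) && ((!h) ==> ((!h) ==> t)))) && ((!(seen || h)) ==> ((!(t <==> (!q))) ==> t)))) && ((!(p ==> h)) ==> ((!(p ==> seen)) && ((seen || h) ==> ((h ==> ((!h) ==> t)) && ((!h) ==> ((!h) ==> t)))) && ((!(seen || h)) ==> ((!(t <==> (!(p ==> seen)))) ==> t)))))) && ((!q) ==> (((seen || h) ==> ((h ==> ((!h) ==> t)) && ((!h) ==> ((!h) ==> t)))) && ((!(seen || h)) ==> ((!(t <==> (!q))) ==> t)))))) && ((!(p ==> h)) ==> (((p ==> seen) ==> (((p ==> h) ==> ((!t) && (!p) && (!(p ==> seen)) && ((seen || h) ==> ((h ==> ((!h) ==> t)) && ((!h) ==> ((!h) ==> t)))) && ((!(seen || h)) ==> ((!(t <==> (!(p ==> seen)))) ==> t)))) && ((!(p ==> h)) ==> ((!(p ==> seen)) && ((seen || h) ==> ((h ==> ((!h) ==> t)) && ((!h) ==> ((!h) ==> t)))) && ((!(seen || h)) ==> ((!(t <==> (!(p ==> seen)))) ==> t)))))) && ((!(p ==> seen)) ==> (((seen || h) ==> ((h ==> ((!h) ==> t)) && ((!h) ==> ((!h) ==> t)))) && ((!(seen || h)) ==> ((!(t <==> (!(p ==> seen)))) ==> t)))))))) && ((!q) ==> (((seen || h) ==> ((h ==> ((!h) ==> t)) && ((!h) ==> ((!h) ==> t)))) && ((!(seen || h)) ==> ((!(t <==> (!q))) ==> t))))
Answer: WP = (q ==> (((p ==> h) ==> ((!t) && (!p) && (q ==> (((p ==> h) ==> ((!t) && (!p) && (!q) && ((seen || h) ==> ((h ==> ((!h) ==> t)) && ((!h) ==> ((!h) ==> t)))) && ((!(seen || h)) ==> ((!(t <==> (!q))) ==> t)))) && ((!(p ==> h)) ==> ((!(p ==> seen)) && ((seen || h) ==> ((h ==> ((!h) ==> t)) && ((!h) ==> ((!h) ==> t)))) && ((!(seen || h)) ==> ((!(t <==> (!(p ==> seen)))) ==> t)))))) && ((!q) ==> (((seen || h) ==> ((h ==> ((!h) ==> t)) && ((!h) ==> ((!h) ==> t)))) && ((!(seen || h)) ==> ((!(t <==> (!q))) ==> t)))))) && ((!(p ==> h)) ==> (((p ==> seen) ==> (((p ==> h) ==> ((!t) && (!p) && (!(p ==> seen)) && ((seen || h) ==> ((h ==> ((!h) ==> t)) && ((!h) ==> ((!h) ==> t)))) && ((!(seen || h)) ==> ((!(t <==> (!(p ==> seen)))) ==> t)))) && ((!(p ==> h)) ==> ((!(p ==> seen)) && ((seen || h) ==> ((h ==> ((!h) ==> t)) && ((!h) ==> ((!h) ==> t)))) && ((!(seen || h)) ==> ((!(t <==> (!(p ==> seen)))) ==> t)))))) && ((!(p ==> seen)) ==> (((seen || h) ==> ((h ==> ((!h) ==> t)) && ((!h) ==> ((!h) ==> t)))) && ((!(seen || h)) ==> ((!(t <==> (!(p ==> seen)))) ==> t)))))))) && ((!q) ==> (((seen || h) ==> ((h ==> ((!h) ==> t)) && ((!h) ==> ((!h) ==> t)))) && ((!(seen || h)) ==> ((!(t <==> (!q))) ==> t))))


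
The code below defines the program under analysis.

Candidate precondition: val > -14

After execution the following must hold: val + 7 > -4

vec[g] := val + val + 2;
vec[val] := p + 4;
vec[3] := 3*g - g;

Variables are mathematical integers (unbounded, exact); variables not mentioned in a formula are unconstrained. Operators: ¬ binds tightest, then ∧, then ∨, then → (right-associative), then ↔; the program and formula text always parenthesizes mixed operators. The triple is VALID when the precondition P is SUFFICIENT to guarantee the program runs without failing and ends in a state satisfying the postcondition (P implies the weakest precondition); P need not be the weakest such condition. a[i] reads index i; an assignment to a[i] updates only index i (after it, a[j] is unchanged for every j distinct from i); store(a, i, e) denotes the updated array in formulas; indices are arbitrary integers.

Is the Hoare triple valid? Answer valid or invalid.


Working backward. After the program, the postcondition val + 7 > -4 must hold; in canonical form it is val > -11.
Before vec[3] := 3*g - g: val > -11
Before vec[val] := p + 4: val > -11
Before vec[g] := val + val + 2: val > -11
The weakest precondition is val > -11.
Check whether val > -14 implies it.
Countermodel: at the initial state val = -13, the precondition holds but the weakest precondition fails.
Answer: invalid


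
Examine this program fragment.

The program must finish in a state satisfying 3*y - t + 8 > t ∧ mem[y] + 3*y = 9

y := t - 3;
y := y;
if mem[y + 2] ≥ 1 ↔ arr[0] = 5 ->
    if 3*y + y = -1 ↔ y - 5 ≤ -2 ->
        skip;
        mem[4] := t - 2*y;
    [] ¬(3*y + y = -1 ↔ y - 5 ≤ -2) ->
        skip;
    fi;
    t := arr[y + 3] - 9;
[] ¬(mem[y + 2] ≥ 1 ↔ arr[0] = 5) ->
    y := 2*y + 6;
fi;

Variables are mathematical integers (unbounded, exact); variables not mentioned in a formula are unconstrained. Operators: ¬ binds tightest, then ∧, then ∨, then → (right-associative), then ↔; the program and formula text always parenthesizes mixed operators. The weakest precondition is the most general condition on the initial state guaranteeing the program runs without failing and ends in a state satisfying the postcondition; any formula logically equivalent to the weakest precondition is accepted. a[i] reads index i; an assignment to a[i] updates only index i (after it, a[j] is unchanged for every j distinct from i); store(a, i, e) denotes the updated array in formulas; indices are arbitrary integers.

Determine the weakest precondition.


Working backward. After the program, the postcondition 3*y - t + 8 > t ∧ mem[y] + 3*y = 9 must hold; in canonical form it is 3*y > 2*t - 8 ∧ mem[y] + 3*y = 9.
Then branch requires ((4*y = -1 ↔ y ≤ 3) → (3*y > 2*arr[y + 3] - 26 ∧ store(mem, 4, t - 2*y)[y] + 3*y = 9)) ∧ ((¬(4*y = -1 ↔ y ≤ 3)) → (3*y > 2*arr[y + 3] - 26 ∧ mem[y] + 3*y = 9)); else branch requires 6*y > 2*t - 26 ∧ mem[2*y + 6] + 6*y = -9.
Before the if: ((mem[y + 2] ≥ 1 ↔ arr[0] = 5) → (((4*y = -1 ↔ y ≤ 3) → (3*y > 2*arr[y + 3] - 26 ∧ store(mem, 4, t - 2*y)[y] + 3*y = 9)) ∧ ((¬(4*y = -1 ↔ y ≤ 3)) → (3*y > 2*arr[y + 3] - 26 ∧ mem[y] + 3*y = 9)))) ∧ ((¬(mem[y + 2] ≥ 1 ↔ arr[0] = 5)) → (6*y > 2*t - 26 ∧ mem[2*y + 6] + 6*y = -9))
Before y := y: ((mem[y + 2] ≥ 1 ↔ arr[0] = 5) → (((4*y = -1 ↔ y ≤ 3) → (3*y > 2*arr[y + 3] - 26 ∧ store(mem, 4, t - 2*y)[y] + 3*y = 9)) ∧ ((¬(4*y = -1 ↔ y ≤ 3)) → (3*y > 2*arr[y + 3] - 26 ∧ mem[y] + 3*y = 9)))) ∧ ((¬(mem[y + 2] ≥ 1 ↔ arr[0] = 5)) → (6*y > 2*t - 26 ∧ mem[2*y + 6] + 6*y = -9))
Before y := t - 3: ((mem[t - 1] ≥ 1 ↔ arr[0] = 5) → (((4*t = 11 ↔ t ≤ 6) → (3*t > 2*arr[t] - 17 ∧ store(mem, 4, -t + 6)[t - 3] + 3*t = 18)) ∧ ((¬(4*t = 11 ↔ t ≤ 6)) → (3*t > 2*arr[t] - 17 ∧ mem[t - 3] + 3*t = 18)))) ∧ ((¬(mem[t - 1] ≥ 1 ↔ arr[0] = 5)) → (4*t > -8 ∧ mem[2*t] + 6*t = 9))
Answer: WP = ((mem[t - 1] ≥ 1 ↔ arr[0] = 5) → (((4*t = 11 ↔ t ≤ 6) → (3*t > 2*arr[t] - 17 ∧ store(mem, 4, -t + 6)[t - 3] + 3*t = 18)) ∧ ((¬(4*t = 11 ↔ t ≤ 6)) → (3*t > 2*arr[t] - 17 ∧ mem[t - 3] + 3*t = 18)))) ∧ ((¬(mem[t - 1] ≥ 1 ↔ arr[0] = 5)) → (4*t > -8 ∧ mem[2*t] + 6*t = 9))


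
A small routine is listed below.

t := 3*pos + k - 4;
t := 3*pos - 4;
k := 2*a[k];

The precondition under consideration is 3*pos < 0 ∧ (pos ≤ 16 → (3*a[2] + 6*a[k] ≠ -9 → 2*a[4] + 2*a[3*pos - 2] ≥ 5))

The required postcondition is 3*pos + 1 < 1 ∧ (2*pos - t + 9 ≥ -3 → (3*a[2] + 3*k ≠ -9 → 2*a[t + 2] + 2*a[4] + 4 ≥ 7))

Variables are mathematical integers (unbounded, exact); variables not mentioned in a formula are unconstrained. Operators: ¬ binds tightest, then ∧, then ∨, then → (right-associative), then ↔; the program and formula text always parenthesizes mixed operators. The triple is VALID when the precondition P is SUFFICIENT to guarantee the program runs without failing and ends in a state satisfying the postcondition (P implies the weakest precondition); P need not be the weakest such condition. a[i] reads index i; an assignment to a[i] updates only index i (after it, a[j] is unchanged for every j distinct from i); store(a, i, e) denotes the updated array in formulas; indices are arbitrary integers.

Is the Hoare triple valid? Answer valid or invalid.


Working backward. After the program, the postcondition 3*pos + 1 < 1 ∧ (2*pos - t + 9 ≥ -3 → (3*a[2] + 3*k ≠ -9 → 2*a[t + 2] + 2*a[4] + 4 ≥ 7)) must hold; in canonical form it is 3*pos < 0 ∧ (2*pos ≥ t - 12 → (3*a[2] + 3*k ≠ -9 → 2*a[t + 2] + 2*a[4] ≥ 3)).
Before k := 2*a[k]: 3*pos < 0 ∧ (2*pos ≥ t - 12 → (3*a[2] + 6*a[k] ≠ -9 → 2*a[t + 2] + 2*a[4] ≥ 3))
Before t := 3*pos - 4: 3*pos < 0 ∧ (pos ≤ 16 → (3*a[2] + 6*a[k] ≠ -9 → 2*a[4] + 2*a[3*pos - 2] ≥ 3))
Before t := 3*pos + k - 4: 3*pos < 0 ∧ (pos ≤ 16 → (3*a[2] + 6*a[k] ≠ -9 → 2*a[4] + 2*a[3*pos - 2] ≥ 3))
The weakest precondition is 3*pos < 0 ∧ (pos ≤ 16 → (3*a[2] + 6*a[k] ≠ -9 → 2*a[4] + 2*a[3*pos - 2] ≥ 3)).
Check whether 3*pos < 0 ∧ (pos ≤ 16 → (3*a[2] + 6*a[k] ≠ -9 → 2*a[4] + 2*a[3*pos - 2] ≥ 5)) implies it.
Every state satisfying the precondition satisfies the weakest precondition: the implication holds.
Answer: valid


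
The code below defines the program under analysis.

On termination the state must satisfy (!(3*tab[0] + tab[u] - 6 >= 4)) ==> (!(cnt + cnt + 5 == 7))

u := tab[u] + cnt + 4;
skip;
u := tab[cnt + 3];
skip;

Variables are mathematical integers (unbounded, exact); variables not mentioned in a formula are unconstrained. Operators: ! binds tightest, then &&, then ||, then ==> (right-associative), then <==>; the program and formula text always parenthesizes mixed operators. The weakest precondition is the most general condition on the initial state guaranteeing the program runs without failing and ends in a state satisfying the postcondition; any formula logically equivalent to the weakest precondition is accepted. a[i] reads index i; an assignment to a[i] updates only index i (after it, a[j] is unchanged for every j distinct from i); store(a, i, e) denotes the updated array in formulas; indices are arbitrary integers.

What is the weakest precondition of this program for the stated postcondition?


Working backward. After the program, the postcondition (!(3*tab[0] + tab[u] - 6 >= 4)) ==> (!(cnt + cnt + 5 == 7)) must hold; in canonical form it is (!(3*tab[0] + tab[u] >= 10)) ==> (!(2*cnt == 2)).
Before skip: (!(3*tab[0] + tab[u] >= 10)) ==> (!(2*cnt == 2))
Before u := tab[cnt + 3]: (!(3*tab[0] + tab[tab[cnt + 3]] >= 10)) ==> (!(2*cnt == 2))
Before skip: (!(3*tab[0] + tab[tab[cnt + 3]] >= 10)) ==> (!(2*cnt == 2))
Before u := tab[u] + cnt + 4: (!(3*tab[0] + tab[tab[cnt + 3]] >= 10)) ==> (!(2*cnt == 2))
Answer: WP = (!(3*tab[0] + tab[tab[cnt + 3]] >= 10)) ==> (!(2*cnt == 2))


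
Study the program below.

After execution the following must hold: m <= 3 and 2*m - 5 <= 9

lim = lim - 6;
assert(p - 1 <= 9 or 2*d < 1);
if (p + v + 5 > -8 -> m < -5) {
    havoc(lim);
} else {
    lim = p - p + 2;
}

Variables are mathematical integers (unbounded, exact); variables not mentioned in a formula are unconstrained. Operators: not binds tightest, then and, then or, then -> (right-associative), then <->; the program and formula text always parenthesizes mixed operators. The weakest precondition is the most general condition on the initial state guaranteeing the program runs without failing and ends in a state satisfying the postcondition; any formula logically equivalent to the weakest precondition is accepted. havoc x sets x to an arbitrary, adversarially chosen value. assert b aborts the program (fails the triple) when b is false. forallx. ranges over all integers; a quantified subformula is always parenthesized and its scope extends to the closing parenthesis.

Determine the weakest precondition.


Working backward. After the program, the postcondition m <= 3 and 2*m - 5 <= 9 must hold; in canonical form it is m <= 3 and 2*m <= 14.
Then branch requires m <= 3 and 2*m <= 14; else branch requires m <= 3 and 2*m <= 14.
Before the if: ((p + v > -13 -> m < -5) -> (m <= 3 and 2*m <= 14)) and ((not (p + v > -13 -> m < -5)) -> (m <= 3 and 2*m <= 14))
Before assert p - 1 <= 9 or 2*d < 1: (p <= 10 or 2*d < 1) and ((p + v > -13 -> m < -5) -> (m <= 3 and 2*m <= 14)) and ((not (p + v > -13 -> m < -5)) -> (m <= 3 and 2*m <= 14))
Before lim := lim - 6: (p <= 10 or 2*d < 1) and ((p + v > -13 -> m < -5) -> (m <= 3 and 2*m <= 14)) and ((not (p + v > -13 -> m < -5)) -> (m <= 3 and 2*m <= 14))
Answer: WP = (p <= 10 or 2*d < 1) and ((p + v > -13 -> m < -5) -> (m <= 3 and 2*m <= 14)) and ((not (p + v > -13 -> m < -5)) -> (m <= 3 and 2*m <= 14))


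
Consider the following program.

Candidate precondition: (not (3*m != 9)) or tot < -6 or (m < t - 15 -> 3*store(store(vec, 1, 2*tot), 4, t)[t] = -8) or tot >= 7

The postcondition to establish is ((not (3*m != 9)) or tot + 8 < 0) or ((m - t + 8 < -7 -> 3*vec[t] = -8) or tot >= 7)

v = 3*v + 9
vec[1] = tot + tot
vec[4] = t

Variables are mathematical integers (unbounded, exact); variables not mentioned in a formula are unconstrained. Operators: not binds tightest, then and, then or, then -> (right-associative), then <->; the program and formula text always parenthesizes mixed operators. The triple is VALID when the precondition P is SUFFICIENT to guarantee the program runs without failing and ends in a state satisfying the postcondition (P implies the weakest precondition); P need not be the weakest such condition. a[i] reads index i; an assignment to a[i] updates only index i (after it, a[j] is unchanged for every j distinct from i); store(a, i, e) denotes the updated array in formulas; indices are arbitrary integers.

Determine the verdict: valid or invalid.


Working backward. After the program, the postcondition ((not (3*m != 9)) or tot + 8 < 0) or ((m - t + 8 < -7 -> 3*vec[t] = -8) or tot >= 7) must hold; in canonical form it is (not (3*m != 9)) or tot < -8 or (m < t - 15 -> 3*vec[t] = -8) or tot >= 7.
Before vec[4] := t: (not (3*m != 9)) or tot < -8 or (m < t - 15 -> 3*store(vec, 4, t)[t] = -8) or tot >= 7
Before vec[1] := tot + tot: (not (3*m != 9)) or tot < -8 or (m < t - 15 -> 3*store(store(vec, 1, 2*tot), 4, t)[t] = -8) or tot >= 7
Before v := 3*v + 9: (not (3*m != 9)) or tot < -8 or (m < t - 15 -> 3*store(store(vec, 1, 2*tot), 4, t)[t] = -8) or tot >= 7
The weakest precondition is (not (3*m != 9)) or tot < -8 or (m < t - 15 -> 3*store(store(vec, 1, 2*tot), 4, t)[t] = -8) or tot >= 7.
Check whether (not (3*m != 9)) or tot < -6 or (m < t - 15 -> 3*store(store(vec, 1, 2*tot), 4, t)[t] = -8) or tot >= 7 implies it.
Countermodel: at the initial state m = 4, t = 20, tot = -8, vec = {[1] = 0, [4] = 0, [20] = 0, elsewhere 0}, the precondition holds but the weakest precondition fails.
Answer: invalid


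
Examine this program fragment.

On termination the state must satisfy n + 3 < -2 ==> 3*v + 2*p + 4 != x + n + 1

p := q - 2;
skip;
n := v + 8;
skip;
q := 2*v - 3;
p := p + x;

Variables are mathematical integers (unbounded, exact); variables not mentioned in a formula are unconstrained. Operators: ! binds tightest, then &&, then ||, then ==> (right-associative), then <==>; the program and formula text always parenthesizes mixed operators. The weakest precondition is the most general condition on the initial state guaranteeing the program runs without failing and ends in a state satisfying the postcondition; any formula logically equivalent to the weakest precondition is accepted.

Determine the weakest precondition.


Working backward. After the program, the postcondition n + 3 < -2 ==> 3*v + 2*p + 4 != x + n + 1 must hold; in canonical form it is n < -5 ==> 2*p + 3*v != n + x - 3.
Before p := p + x: n < -5 ==> 2*p + 3*v + x != n - 3
Before q := 2*v - 3: n < -5 ==> 2*p + 3*v + x != n - 3
Before skip: n < -5 ==> 2*p + 3*v + x != n - 3
Before n := v + 8: v < -13 ==> 2*p + 2*v + x != 5
Before skip: v < -13 ==> 2*p + 2*v + x != 5
Before p := q - 2: v < -13 ==> 2*q + 2*v + x != 9
Answer: WP = v < -13 ==> 2*q + 2*v + x != 9


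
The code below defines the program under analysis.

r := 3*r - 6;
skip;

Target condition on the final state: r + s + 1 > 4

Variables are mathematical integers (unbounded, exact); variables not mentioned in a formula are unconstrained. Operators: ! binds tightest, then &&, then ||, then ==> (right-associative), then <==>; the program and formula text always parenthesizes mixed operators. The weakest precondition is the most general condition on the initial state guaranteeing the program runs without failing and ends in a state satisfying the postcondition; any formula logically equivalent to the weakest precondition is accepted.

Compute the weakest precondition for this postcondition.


Working backward. After the program, the postcondition r + s + 1 > 4 must hold; in canonical form it is r + s > 3.
Before skip: r + s > 3
Before r := 3*r - 6: 3*r + s > 9
Answer: WP = 3*r + s > 9


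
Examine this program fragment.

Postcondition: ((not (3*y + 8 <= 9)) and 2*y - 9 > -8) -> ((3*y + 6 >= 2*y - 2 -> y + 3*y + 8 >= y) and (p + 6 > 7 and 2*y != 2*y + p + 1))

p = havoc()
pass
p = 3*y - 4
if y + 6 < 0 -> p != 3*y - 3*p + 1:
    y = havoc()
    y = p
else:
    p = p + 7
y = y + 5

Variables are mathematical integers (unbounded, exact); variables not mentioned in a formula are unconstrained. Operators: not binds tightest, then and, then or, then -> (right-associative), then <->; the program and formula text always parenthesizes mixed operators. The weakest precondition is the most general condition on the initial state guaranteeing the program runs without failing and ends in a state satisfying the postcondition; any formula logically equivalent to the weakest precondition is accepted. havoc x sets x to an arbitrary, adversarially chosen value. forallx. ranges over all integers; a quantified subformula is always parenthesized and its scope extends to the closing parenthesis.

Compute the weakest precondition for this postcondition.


Working backward. After the program, the postcondition ((not (3*y + 8 <= 9)) and 2*y - 9 > -8) -> ((3*y + 6 >= 2*y - 2 -> y + 3*y + 8 >= y) and (p + 6 > 7 and 2*y != 2*y + p + 1)) must hold; in canonical form it is ((not (3*y <= 1)) and 2*y > 1) -> ((y >= -8 -> 3*y >= -8) and p > 1 and p != -1).
Before y := y + 5: ((not (3*y <= -14)) and 2*y > -9) -> ((y >= -13 -> 3*y >= -23) and p > 1 and p != -1)
Then branch requires ((not (3*p <= -14)) and 2*p > -9) -> ((p >= -13 -> 3*p >= -23) and p > 1 and p != -1); else branch requires ((not (3*y <= -14)) and 2*y > -9) -> ((y >= -13 -> 3*y >= -23) and p > -6 and p != -8).
Before the if: ((y < -6 -> 4*p != 3*y + 1) -> (((not (3*p <= -14)) and 2*p > -9) -> ((p >= -13 -> 3*p >= -23) and p > 1 and p != -1))) and ((not (y < -6 -> 4*p != 3*y + 1)) -> (((not (3*y <= -14)) and 2*y > -9) -> ((y >= -13 -> 3*y >= -23) and p > -6 and p != -8)))
Before p := 3*y - 4: ((y < -6 -> 9*y != 17) -> (((not (9*y <= -2)) and 6*y > -1) -> ((3*y >= -9 -> 9*y >= -11) and 3*y > 5 and 3*y != 3))) and ((not (y < -6 -> 9*y != 17)) -> (((not (3*y <= -14)) and 2*y > -9) -> ((y >= -13 -> 3*y >= -23) and 3*y > -2 and 3*y != -4)))
Before skip: ((y < -6 -> 9*y != 17) -> (((not (9*y <= -2)) and 6*y > -1) -> ((3*y >= -9 -> 9*y >= -11) and 3*y > 5 and 3*y != 3))) and ((not (y < -6 -> 9*y != 17)) -> (((not (3*y <= -14)) and 2*y > -9) -> ((y >= -13 -> 3*y >= -23) and 3*y > -2 and 3*y != -4)))
Before havoc p: ((y < -6 -> 9*y != 17) -> (((not (9*y <= -2)) and 6*y > -1) -> ((3*y >= -9 -> 9*y >= -11) and 3*y > 5 and 3*y != 3))) and ((not (y < -6 -> 9*y != 17)) -> (((not (3*y <= -14)) and 2*y > -9) -> ((y >= -13 -> 3*y >= -23) and 3*y > -2 and 3*y != -4)))
Answer: WP = ((y < -6 -> 9*y != 17) -> (((not (9*y <= -2)) and 6*y > -1) -> ((3*y >= -9 -> 9*y >= -11) and 3*y > 5 and 3*y != 3))) and ((not (y < -6 -> 9*y != 17)) -> (((not (3*y <= -14)) and 2*y > -9) -> ((y >= -13 -> 3*y >= -23) and 3*y > -2 and 3*y != -4)))


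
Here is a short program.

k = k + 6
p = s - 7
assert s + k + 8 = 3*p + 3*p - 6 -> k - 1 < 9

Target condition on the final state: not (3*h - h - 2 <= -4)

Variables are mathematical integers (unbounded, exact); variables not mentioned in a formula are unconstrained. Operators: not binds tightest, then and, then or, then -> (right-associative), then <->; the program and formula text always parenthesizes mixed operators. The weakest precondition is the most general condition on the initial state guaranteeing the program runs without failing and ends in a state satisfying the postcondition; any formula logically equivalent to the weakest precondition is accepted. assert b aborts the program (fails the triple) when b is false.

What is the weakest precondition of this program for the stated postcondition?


Working backward. After the program, the postcondition not (3*h - h - 2 <= -4) must hold; in canonical form it is not (2*h <= -2).
Before assert s + k + 8 = 3*p + 3*p - 6 -> k - 1 < 9: (k + s = 6*p - 14 -> k < 10) and (not (2*h <= -2))
Before p := s - 7: (k = 5*s - 56 -> k < 10) and (not (2*h <= -2))
Before k := k + 6: (k = 5*s - 62 -> k < 4) and (not (2*h <= -2))
Answer: WP = (k = 5*s - 62 -> k < 4) and (not (2*h <= -2))


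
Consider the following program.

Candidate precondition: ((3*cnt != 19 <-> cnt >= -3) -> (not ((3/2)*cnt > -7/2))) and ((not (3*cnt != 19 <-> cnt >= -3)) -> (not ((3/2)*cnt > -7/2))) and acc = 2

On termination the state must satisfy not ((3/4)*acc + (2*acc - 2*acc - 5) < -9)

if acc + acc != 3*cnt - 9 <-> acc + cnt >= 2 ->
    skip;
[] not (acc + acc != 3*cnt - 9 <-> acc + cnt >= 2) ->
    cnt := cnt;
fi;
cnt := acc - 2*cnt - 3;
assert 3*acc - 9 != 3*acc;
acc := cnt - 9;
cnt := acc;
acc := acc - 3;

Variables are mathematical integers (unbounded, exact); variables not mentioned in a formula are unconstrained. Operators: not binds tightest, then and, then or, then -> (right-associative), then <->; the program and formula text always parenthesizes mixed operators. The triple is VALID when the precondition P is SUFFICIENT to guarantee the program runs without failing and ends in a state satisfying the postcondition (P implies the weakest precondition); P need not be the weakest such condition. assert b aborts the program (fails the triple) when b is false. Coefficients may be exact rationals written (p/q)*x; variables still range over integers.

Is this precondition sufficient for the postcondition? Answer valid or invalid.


Working backward. After the program, the postcondition not ((3/4)*acc + (2*acc - 2*acc - 5) < -9) must hold; in canonical form it is not ((3/4)*acc < -4).
Before acc := acc - 3: not ((3/4)*acc < -7/4)
Before cnt := acc: not ((3/4)*acc < -7/4)
Before acc := cnt - 9: not ((3/4)*cnt < 5)
Before assert 3*acc - 9 != 3*acc: not ((3/4)*cnt < 5)
Before cnt := acc - 2*cnt - 3: not ((3/4)*acc < (3/2)*cnt + 29/4)
Then branch requires not ((3/4)*acc < (3/2)*cnt + 29/4); else branch requires not ((3/4)*acc < (3/2)*cnt + 29/4).
Before the if: ((2*acc != 3*cnt - 9 <-> acc + cnt >= 2) -> (not ((3/4)*acc < (3/2)*cnt + 29/4))) and ((not (2*acc != 3*cnt - 9 <-> acc + cnt >= 2)) -> (not ((3/4)*acc < (3/2)*cnt + 29/4)))
The weakest precondition is ((2*acc != 3*cnt - 9 <-> acc + cnt >= 2) -> (not ((3/4)*acc < (3/2)*cnt + 29/4))) and ((not (2*acc != 3*cnt - 9 <-> acc + cnt >= 2)) -> (not ((3/4)*acc < (3/2)*cnt + 29/4))).
Check whether ((3*cnt != 19 <-> cnt >= -3) -> (not ((3/2)*cnt > -7/2))) and ((not (3*cnt != 19 <-> cnt >= -3)) -> (not ((3/2)*cnt > -7/2))) and acc = 2 implies it.
Countermodel: at the initial state acc = 2, cnt = -3, the precondition holds but the weakest precondition fails.
Answer: invalid


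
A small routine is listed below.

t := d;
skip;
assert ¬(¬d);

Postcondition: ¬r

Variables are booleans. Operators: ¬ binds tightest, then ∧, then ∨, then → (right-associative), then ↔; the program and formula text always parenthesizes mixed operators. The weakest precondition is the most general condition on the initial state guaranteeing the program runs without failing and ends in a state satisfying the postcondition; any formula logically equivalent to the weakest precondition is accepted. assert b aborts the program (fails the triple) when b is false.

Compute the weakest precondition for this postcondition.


Working backward. After the program, ¬r must hold.
Before assert ¬(¬d): d ∧ (¬r)
Before skip: d ∧ (¬r)
Before t := d: d ∧ (¬r)
Answer: WP = d ∧ (¬r)


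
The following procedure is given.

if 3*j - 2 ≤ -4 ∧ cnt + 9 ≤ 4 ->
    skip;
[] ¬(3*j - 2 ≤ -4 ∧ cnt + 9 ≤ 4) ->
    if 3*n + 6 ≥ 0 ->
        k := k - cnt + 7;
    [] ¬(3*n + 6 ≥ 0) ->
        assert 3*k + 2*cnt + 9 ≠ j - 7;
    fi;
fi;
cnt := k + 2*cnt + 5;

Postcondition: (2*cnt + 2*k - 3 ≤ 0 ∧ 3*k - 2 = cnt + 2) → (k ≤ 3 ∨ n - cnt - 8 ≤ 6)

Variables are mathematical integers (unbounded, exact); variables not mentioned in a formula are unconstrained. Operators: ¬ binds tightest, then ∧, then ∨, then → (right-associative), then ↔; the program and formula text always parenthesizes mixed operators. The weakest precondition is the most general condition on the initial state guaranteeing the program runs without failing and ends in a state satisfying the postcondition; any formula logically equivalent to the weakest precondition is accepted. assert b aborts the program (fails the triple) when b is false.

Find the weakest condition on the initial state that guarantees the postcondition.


Working backward. After the program, the postcondition (2*cnt + 2*k - 3 ≤ 0 ∧ 3*k - 2 = cnt + 2) → (k ≤ 3 ∨ n - cnt - 8 ≤ 6) must hold; in canonical form it is (2*cnt + 2*k ≤ 3 ∧ 3*k = cnt + 4) → (k ≤ 3 ∨ n ≤ cnt + 14).
Before cnt := k + 2*cnt + 5: (4*cnt + 4*k ≤ -7 ∧ 2*k = 2*cnt + 9) → (k ≤ 3 ∨ n ≤ 2*cnt + k + 19)
Then branch requires (4*cnt + 4*k ≤ -7 ∧ 2*k = 2*cnt + 9) → (k ≤ 3 ∨ n ≤ 2*cnt + k + 19); else branch requires (3*n ≥ -6 → ((4*k ≤ -35 ∧ 2*k = 4*cnt - 5) → (k ≤ cnt - 4 ∨ n ≤ cnt + k + 26))) ∧ ((¬(3*n ≥ -6)) → (2*cnt + 3*k ≠ j - 16 ∧ ((4*cnt + 4*k ≤ -7 ∧ 2*k = 2*cnt + 9) → (k ≤ 3 ∨ n ≤ 2*cnt + k + 19)))).
Before the if: ((3*j ≤ -2 ∧ cnt ≤ -5) → ((4*cnt + 4*k ≤ -7 ∧ 2*k = 2*cnt + 9) → (k ≤ 3 ∨ n ≤ 2*cnt + k + 19))) ∧ ((¬(3*j ≤ -2 ∧ cnt ≤ -5)) → ((3*n ≥ -6 → ((4*k ≤ -35 ∧ 2*k = 4*cnt - 5) → (k ≤ cnt - 4 ∨ n ≤ cnt + k + 26))) ∧ ((¬(3*n ≥ -6)) → (2*cnt + 3*k ≠ j - 16 ∧ ((4*cnt + 4*k ≤ -7 ∧ 2*k = 2*cnt + 9) → (k ≤ 3 ∨ n ≤ 2*cnt + k + 19))))))
Answer: WP = ((3*j ≤ -2 ∧ cnt ≤ -5) → ((4*cnt + 4*k ≤ -7 ∧ 2*k = 2*cnt + 9) → (k ≤ 3 ∨ n ≤ 2*cnt + k + 19))) ∧ ((¬(3*j ≤ -2 ∧ cnt ≤ -5)) → ((3*n ≥ -6 → ((4*k ≤ -35 ∧ 2*k = 4*cnt - 5) → (k ≤ cnt - 4 ∨ n ≤ cnt + k + 26))) ∧ ((¬(3*n ≥ -6)) → (2*cnt + 3*k ≠ j - 16 ∧ ((4*cnt + 4*k ≤ -7 ∧ 2*k = 2*cnt + 9) → (k ≤ 3 ∨ n ≤ 2*cnt + k + 19))))))


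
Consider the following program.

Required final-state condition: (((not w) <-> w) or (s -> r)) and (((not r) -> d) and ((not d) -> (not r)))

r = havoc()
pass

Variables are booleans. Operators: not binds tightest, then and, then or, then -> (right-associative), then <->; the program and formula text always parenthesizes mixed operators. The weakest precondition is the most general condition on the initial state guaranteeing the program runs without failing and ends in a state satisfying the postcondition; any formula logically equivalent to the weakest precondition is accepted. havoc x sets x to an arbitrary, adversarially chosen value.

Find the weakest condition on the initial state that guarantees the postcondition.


Working backward. After the program, the postcondition (((not w) <-> w) or (s -> r)) and (((not r) -> d) and ((not d) -> (not r))) must hold; in canonical form it is (((not w) <-> w) or (s -> r)) and ((not r) -> d) and ((not d) -> (not r)).
Before skip: (((not w) <-> w) or (s -> r)) and ((not r) -> d) and ((not d) -> (not r))
Before havoc r: d and (((not w) <-> w) or (not s))
Answer: WP = d and (((not w) <-> w) or (not s))


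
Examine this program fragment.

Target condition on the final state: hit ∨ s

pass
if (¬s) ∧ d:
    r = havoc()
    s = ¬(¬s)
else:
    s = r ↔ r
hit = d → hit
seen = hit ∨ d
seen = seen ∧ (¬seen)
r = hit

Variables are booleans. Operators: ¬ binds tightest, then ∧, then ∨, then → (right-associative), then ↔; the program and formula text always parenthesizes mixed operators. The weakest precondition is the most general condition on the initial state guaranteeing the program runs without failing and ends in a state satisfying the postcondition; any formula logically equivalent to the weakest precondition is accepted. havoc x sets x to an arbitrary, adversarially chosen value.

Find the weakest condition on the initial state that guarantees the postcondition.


Working backward. After the program, hit ∨ s must hold.
Before r := hit: hit ∨ s
Before seen := seen ∧ (¬seen): hit ∨ s
Before seen := hit ∨ d: hit ∨ s
Before hit := d → hit: (d → hit) ∨ s
Then branch requires (d → hit) ∨ s; else branch requires true.
Before the if: ((¬s) ∧ d) → ((d → hit) ∨ s)
Before skip: ((¬s) ∧ d) → ((d → hit) ∨ s)
Answer: WP = ((¬s) ∧ d) → ((d → hit) ∨ s)


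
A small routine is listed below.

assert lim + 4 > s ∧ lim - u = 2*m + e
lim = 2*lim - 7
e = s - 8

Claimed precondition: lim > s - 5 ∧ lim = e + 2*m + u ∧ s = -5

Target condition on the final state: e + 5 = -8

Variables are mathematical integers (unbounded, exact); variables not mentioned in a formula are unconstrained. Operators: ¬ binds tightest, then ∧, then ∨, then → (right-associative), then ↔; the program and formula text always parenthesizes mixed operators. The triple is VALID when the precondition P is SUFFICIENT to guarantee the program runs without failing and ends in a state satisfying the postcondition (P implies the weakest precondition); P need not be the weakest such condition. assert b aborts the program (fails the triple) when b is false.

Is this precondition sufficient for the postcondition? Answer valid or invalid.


Working backward. After the program, the postcondition e + 5 = -8 must hold; in canonical form it is e = -13.
Before e := s - 8: s = -5
Before lim := 2*lim - 7: s = -5
Before assert lim + 4 > s ∧ lim - u = 2*m + e: lim > s - 4 ∧ lim = e + 2*m + u ∧ s = -5
The weakest precondition is lim > s - 4 ∧ lim = e + 2*m + u ∧ s = -5.
Check whether lim > s - 5 ∧ lim = e + 2*m + u ∧ s = -5 implies it.
Countermodel: at the initial state e = -9, lim = -9, m = 0, s = -5, u = 0, the precondition holds but the weakest precondition fails.
Answer: invalid


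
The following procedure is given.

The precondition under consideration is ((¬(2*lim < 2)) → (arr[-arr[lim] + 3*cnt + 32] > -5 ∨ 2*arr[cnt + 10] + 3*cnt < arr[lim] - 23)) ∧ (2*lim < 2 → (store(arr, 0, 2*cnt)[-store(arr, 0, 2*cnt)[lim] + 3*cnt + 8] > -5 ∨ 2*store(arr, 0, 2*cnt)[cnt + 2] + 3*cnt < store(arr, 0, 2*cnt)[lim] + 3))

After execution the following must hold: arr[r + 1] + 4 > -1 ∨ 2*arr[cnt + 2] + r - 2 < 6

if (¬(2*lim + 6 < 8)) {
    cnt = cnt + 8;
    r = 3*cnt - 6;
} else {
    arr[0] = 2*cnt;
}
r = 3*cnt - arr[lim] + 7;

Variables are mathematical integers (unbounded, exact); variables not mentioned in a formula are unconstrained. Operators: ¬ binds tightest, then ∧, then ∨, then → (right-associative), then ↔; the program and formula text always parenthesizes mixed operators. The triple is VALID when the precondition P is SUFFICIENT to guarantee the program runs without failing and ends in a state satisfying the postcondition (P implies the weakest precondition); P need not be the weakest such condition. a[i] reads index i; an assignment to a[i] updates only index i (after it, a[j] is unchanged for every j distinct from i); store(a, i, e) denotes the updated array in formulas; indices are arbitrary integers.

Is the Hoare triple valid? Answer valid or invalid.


Working backward. After the program, the postcondition arr[r + 1] + 4 > -1 ∨ 2*arr[cnt + 2] + r - 2 < 6 must hold; in canonical form it is arr[r + 1] > -5 ∨ 2*arr[cnt + 2] + r < 8.
Before r := 3*cnt - arr[lim] + 7: arr[-arr[lim] + 3*cnt + 8] > -5 ∨ 2*arr[cnt + 2] + 3*cnt < arr[lim] + 1
Then branch requires arr[-arr[lim] + 3*cnt + 32] > -5 ∨ 2*arr[cnt + 10] + 3*cnt < arr[lim] - 23; else branch requires store(arr, 0, 2*cnt)[-store(arr, 0, 2*cnt)[lim] + 3*cnt + 8] > -5 ∨ 2*store(arr, 0, 2*cnt)[cnt + 2] + 3*cnt < store(arr, 0, 2*cnt)[lim] + 1.
Before the if: ((¬(2*lim < 2)) → (arr[-arr[lim] + 3*cnt + 32] > -5 ∨ 2*arr[cnt + 10] + 3*cnt < arr[lim] - 23)) ∧ (2*lim < 2 → (store(arr, 0, 2*cnt)[-store(arr, 0, 2*cnt)[lim] + 3*cnt + 8] > -5 ∨ 2*store(arr, 0, 2*cnt)[cnt + 2] + 3*cnt < store(arr, 0, 2*cnt)[lim] + 1))
The weakest precondition is ((¬(2*lim < 2)) → (arr[-arr[lim] + 3*cnt + 32] > -5 ∨ 2*arr[cnt + 10] + 3*cnt < arr[lim] - 23)) ∧ (2*lim < 2 → (store(arr, 0, 2*cnt)[-store(arr, 0, 2*cnt)[lim] + 3*cnt + 8] > -5 ∨ 2*store(arr, 0, 2*cnt)[cnt + 2] + 3*cnt < store(arr, 0, 2*cnt)[lim] + 1)).
Check whether ((¬(2*lim < 2)) → (arr[-arr[lim] + 3*cnt + 32] > -5 ∨ 2*arr[cnt + 10] + 3*cnt < arr[lim] - 23)) ∧ (2*lim < 2 → (store(arr, 0, 2*cnt)[-store(arr, 0, 2*cnt)[lim] + 3*cnt + 8] > -5 ∨ 2*store(arr, 0, 2*cnt)[cnt + 2] + 3*cnt < store(arr, 0, 2*cnt)[lim] + 3)) implies it.
Countermodel: at the initial state arr = {[-30153] = 19557, [-1] = -5, [0] = 3, [23] = 3, [6518] = 5, [6526] = 3, elsewhere 3}, cnt = 6516, lim = -30153, the precondition holds but the weakest precondition fails.
Answer: invalid


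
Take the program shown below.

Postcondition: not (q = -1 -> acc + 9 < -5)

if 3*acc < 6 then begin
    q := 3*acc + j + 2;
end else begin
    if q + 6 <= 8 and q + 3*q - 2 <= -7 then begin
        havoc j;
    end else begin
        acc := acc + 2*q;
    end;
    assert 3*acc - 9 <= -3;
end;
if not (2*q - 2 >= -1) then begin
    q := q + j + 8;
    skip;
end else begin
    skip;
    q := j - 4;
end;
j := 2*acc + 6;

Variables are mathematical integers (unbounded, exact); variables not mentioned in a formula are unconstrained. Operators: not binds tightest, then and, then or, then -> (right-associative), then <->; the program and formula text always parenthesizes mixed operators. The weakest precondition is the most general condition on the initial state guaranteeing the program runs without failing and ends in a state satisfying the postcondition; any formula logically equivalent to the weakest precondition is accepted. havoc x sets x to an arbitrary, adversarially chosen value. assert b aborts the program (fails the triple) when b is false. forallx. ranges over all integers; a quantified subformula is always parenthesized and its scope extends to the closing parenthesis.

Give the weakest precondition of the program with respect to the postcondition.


Working backward. After the program, the postcondition not (q = -1 -> acc + 9 < -5) must hold; in canonical form it is not (q = -1 -> acc < -14).
Before j := 2*acc + 6: not (q = -1 -> acc < -14)
Then branch requires not (j + q = -9 -> acc < -14); else branch requires not (j = 3 -> acc < -14).
Before the if: ((not (2*q >= 1)) -> (not (j + q = -9 -> acc < -14))) and (2*q >= 1 -> (not (j = 3 -> acc < -14)))
Then branch requires ((not (6*acc + 2*j >= -3)) -> (not (3*acc + 2*j = -11 -> acc < -14))) and (6*acc + 2*j >= -3 -> (not (j = 3 -> acc < -14))); else branch requires ((q <= 2 and 4*q <= -5) -> (forall j_1. (3*acc <= 6 and ((not (2*q >= 1)) -> (not (j_1 + q = -9 -> acc < -14))) and (2*q >= 1 -> (not (j_1 = 3 -> acc < -14)))))) and ((not (q <= 2 and 4*q <= -5)) -> (3*acc + 6*q <= 6 and ((not (2*q >= 1)) -> (not (j + q = -9 -> acc + 2*q < -14))) and (2*q >= 1 -> (not (j = 3 -> acc + 2*q < -14))))).
Before the if: (3*acc < 6 -> (((not (6*acc + 2*j >= -3)) -> (not (3*acc + 2*j = -11 -> acc < -14))) and (6*acc + 2*j >= -3 -> (not (j = 3 -> acc < -14))))) and ((not (3*acc < 6)) -> (((q <= 2 and 4*q <= -5) -> (forall j_1. (3*acc <= 6 and ((not (2*q >= 1)) -> (not (j_1 + q = -9 -> acc < -14))) and (2*q >= 1 -> (not (j_1 = 3 -> acc < -14)))))) and ((not (q <= 2 and 4*q <= -5)) -> (3*acc + 6*q <= 6 and ((not (2*q >= 1)) -> (not (j + q = -9 -> acc + 2*q < -14))) and (2*q >= 1 -> (not (j = 3 -> acc + 2*q < -14)))))))
Answer: WP = (3*acc < 6 -> (((not (6*acc + 2*j >= -3)) -> (not (3*acc + 2*j = -11 -> acc < -14))) and (6*acc + 2*j >= -3 -> (not (j = 3 -> acc < -14))))) and ((not (3*acc < 6)) -> (((q <= 2 and 4*q <= -5) -> (forall j_1. (3*acc <= 6 and ((not (2*q >= 1)) -> (not (j_1 + q = -9 -> acc < -14))) and (2*q >= 1 -> (not (j_1 = 3 -> acc < -14)))))) and ((not (q <= 2 and 4*q <= -5)) -> (3*acc + 6*q <= 6 and ((not (2*q >= 1)) -> (not (j + q = -9 -> acc + 2*q < -14))) and (2*q >= 1 -> (not (j = 3 -> acc + 2*q < -14)))))))
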